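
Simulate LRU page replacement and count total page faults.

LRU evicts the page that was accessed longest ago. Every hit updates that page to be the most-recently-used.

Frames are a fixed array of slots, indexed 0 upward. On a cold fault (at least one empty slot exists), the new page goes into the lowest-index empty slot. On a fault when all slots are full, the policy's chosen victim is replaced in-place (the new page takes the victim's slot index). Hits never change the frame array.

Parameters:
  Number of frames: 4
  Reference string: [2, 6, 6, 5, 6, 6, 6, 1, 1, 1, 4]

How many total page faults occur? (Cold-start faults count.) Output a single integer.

Step 0: ref 2 → FAULT, frames=[2,-,-,-]
Step 1: ref 6 → FAULT, frames=[2,6,-,-]
Step 2: ref 6 → HIT, frames=[2,6,-,-]
Step 3: ref 5 → FAULT, frames=[2,6,5,-]
Step 4: ref 6 → HIT, frames=[2,6,5,-]
Step 5: ref 6 → HIT, frames=[2,6,5,-]
Step 6: ref 6 → HIT, frames=[2,6,5,-]
Step 7: ref 1 → FAULT, frames=[2,6,5,1]
Step 8: ref 1 → HIT, frames=[2,6,5,1]
Step 9: ref 1 → HIT, frames=[2,6,5,1]
Step 10: ref 4 → FAULT (evict 2), frames=[4,6,5,1]
Total faults: 5

Answer: 5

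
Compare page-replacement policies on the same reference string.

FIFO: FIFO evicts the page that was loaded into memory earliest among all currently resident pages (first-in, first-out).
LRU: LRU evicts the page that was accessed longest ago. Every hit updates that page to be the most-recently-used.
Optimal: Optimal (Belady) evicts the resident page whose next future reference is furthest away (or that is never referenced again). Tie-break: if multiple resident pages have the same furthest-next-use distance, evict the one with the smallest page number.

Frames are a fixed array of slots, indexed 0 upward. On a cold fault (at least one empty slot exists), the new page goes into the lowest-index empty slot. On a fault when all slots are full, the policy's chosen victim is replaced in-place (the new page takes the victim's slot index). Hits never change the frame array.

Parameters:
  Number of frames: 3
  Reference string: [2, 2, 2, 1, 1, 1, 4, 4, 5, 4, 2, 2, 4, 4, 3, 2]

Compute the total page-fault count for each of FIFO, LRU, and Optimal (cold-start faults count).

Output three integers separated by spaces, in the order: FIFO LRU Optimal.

Answer: 6 6 5

Derivation:
--- FIFO ---
  step 0: ref 2 -> FAULT, frames=[2,-,-] (faults so far: 1)
  step 1: ref 2 -> HIT, frames=[2,-,-] (faults so far: 1)
  step 2: ref 2 -> HIT, frames=[2,-,-] (faults so far: 1)
  step 3: ref 1 -> FAULT, frames=[2,1,-] (faults so far: 2)
  step 4: ref 1 -> HIT, frames=[2,1,-] (faults so far: 2)
  step 5: ref 1 -> HIT, frames=[2,1,-] (faults so far: 2)
  step 6: ref 4 -> FAULT, frames=[2,1,4] (faults so far: 3)
  step 7: ref 4 -> HIT, frames=[2,1,4] (faults so far: 3)
  step 8: ref 5 -> FAULT, evict 2, frames=[5,1,4] (faults so far: 4)
  step 9: ref 4 -> HIT, frames=[5,1,4] (faults so far: 4)
  step 10: ref 2 -> FAULT, evict 1, frames=[5,2,4] (faults so far: 5)
  step 11: ref 2 -> HIT, frames=[5,2,4] (faults so far: 5)
  step 12: ref 4 -> HIT, frames=[5,2,4] (faults so far: 5)
  step 13: ref 4 -> HIT, frames=[5,2,4] (faults so far: 5)
  step 14: ref 3 -> FAULT, evict 4, frames=[5,2,3] (faults so far: 6)
  step 15: ref 2 -> HIT, frames=[5,2,3] (faults so far: 6)
  FIFO total faults: 6
--- LRU ---
  step 0: ref 2 -> FAULT, frames=[2,-,-] (faults so far: 1)
  step 1: ref 2 -> HIT, frames=[2,-,-] (faults so far: 1)
  step 2: ref 2 -> HIT, frames=[2,-,-] (faults so far: 1)
  step 3: ref 1 -> FAULT, frames=[2,1,-] (faults so far: 2)
  step 4: ref 1 -> HIT, frames=[2,1,-] (faults so far: 2)
  step 5: ref 1 -> HIT, frames=[2,1,-] (faults so far: 2)
  step 6: ref 4 -> FAULT, frames=[2,1,4] (faults so far: 3)
  step 7: ref 4 -> HIT, frames=[2,1,4] (faults so far: 3)
  step 8: ref 5 -> FAULT, evict 2, frames=[5,1,4] (faults so far: 4)
  step 9: ref 4 -> HIT, frames=[5,1,4] (faults so far: 4)
  step 10: ref 2 -> FAULT, evict 1, frames=[5,2,4] (faults so far: 5)
  step 11: ref 2 -> HIT, frames=[5,2,4] (faults so far: 5)
  step 12: ref 4 -> HIT, frames=[5,2,4] (faults so far: 5)
  step 13: ref 4 -> HIT, frames=[5,2,4] (faults so far: 5)
  step 14: ref 3 -> FAULT, evict 5, frames=[3,2,4] (faults so far: 6)
  step 15: ref 2 -> HIT, frames=[3,2,4] (faults so far: 6)
  LRU total faults: 6
--- Optimal ---
  step 0: ref 2 -> FAULT, frames=[2,-,-] (faults so far: 1)
  step 1: ref 2 -> HIT, frames=[2,-,-] (faults so far: 1)
  step 2: ref 2 -> HIT, frames=[2,-,-] (faults so far: 1)
  step 3: ref 1 -> FAULT, frames=[2,1,-] (faults so far: 2)
  step 4: ref 1 -> HIT, frames=[2,1,-] (faults so far: 2)
  step 5: ref 1 -> HIT, frames=[2,1,-] (faults so far: 2)
  step 6: ref 4 -> FAULT, frames=[2,1,4] (faults so far: 3)
  step 7: ref 4 -> HIT, frames=[2,1,4] (faults so far: 3)
  step 8: ref 5 -> FAULT, evict 1, frames=[2,5,4] (faults so far: 4)
  step 9: ref 4 -> HIT, frames=[2,5,4] (faults so far: 4)
  step 10: ref 2 -> HIT, frames=[2,5,4] (faults so far: 4)
  step 11: ref 2 -> HIT, frames=[2,5,4] (faults so far: 4)
  step 12: ref 4 -> HIT, frames=[2,5,4] (faults so far: 4)
  step 13: ref 4 -> HIT, frames=[2,5,4] (faults so far: 4)
  step 14: ref 3 -> FAULT, evict 4, frames=[2,5,3] (faults so far: 5)
  step 15: ref 2 -> HIT, frames=[2,5,3] (faults so far: 5)
  Optimal total faults: 5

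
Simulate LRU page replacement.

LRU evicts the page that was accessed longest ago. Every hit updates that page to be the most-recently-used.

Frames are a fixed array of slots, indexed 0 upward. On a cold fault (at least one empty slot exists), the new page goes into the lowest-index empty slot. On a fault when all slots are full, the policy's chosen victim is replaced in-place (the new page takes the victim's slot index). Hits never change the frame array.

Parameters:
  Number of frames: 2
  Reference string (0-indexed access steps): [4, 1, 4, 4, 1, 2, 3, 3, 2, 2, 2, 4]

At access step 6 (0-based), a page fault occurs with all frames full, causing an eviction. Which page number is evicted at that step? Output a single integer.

Step 0: ref 4 -> FAULT, frames=[4,-]
Step 1: ref 1 -> FAULT, frames=[4,1]
Step 2: ref 4 -> HIT, frames=[4,1]
Step 3: ref 4 -> HIT, frames=[4,1]
Step 4: ref 1 -> HIT, frames=[4,1]
Step 5: ref 2 -> FAULT, evict 4, frames=[2,1]
Step 6: ref 3 -> FAULT, evict 1, frames=[2,3]
At step 6: evicted page 1

Answer: 1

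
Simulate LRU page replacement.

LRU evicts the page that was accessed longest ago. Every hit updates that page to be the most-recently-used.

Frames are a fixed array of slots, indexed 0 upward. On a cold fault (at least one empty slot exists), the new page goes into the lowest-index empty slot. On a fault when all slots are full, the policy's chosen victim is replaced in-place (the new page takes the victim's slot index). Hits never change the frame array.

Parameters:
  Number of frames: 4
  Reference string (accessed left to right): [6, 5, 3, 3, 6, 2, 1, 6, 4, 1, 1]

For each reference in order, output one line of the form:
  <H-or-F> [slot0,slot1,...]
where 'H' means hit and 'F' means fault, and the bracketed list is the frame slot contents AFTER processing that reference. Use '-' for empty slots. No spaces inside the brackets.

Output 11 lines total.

F [6,-,-,-]
F [6,5,-,-]
F [6,5,3,-]
H [6,5,3,-]
H [6,5,3,-]
F [6,5,3,2]
F [6,1,3,2]
H [6,1,3,2]
F [6,1,4,2]
H [6,1,4,2]
H [6,1,4,2]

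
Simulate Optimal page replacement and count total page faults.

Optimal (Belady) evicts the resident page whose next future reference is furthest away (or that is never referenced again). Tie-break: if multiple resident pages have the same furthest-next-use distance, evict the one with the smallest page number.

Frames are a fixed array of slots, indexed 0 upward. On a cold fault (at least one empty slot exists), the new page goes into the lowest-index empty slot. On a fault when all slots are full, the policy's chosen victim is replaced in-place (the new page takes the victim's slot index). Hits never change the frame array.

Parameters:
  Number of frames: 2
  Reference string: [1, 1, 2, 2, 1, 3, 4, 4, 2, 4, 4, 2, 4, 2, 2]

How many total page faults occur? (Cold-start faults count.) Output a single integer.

Answer: 4

Derivation:
Step 0: ref 1 → FAULT, frames=[1,-]
Step 1: ref 1 → HIT, frames=[1,-]
Step 2: ref 2 → FAULT, frames=[1,2]
Step 3: ref 2 → HIT, frames=[1,2]
Step 4: ref 1 → HIT, frames=[1,2]
Step 5: ref 3 → FAULT (evict 1), frames=[3,2]
Step 6: ref 4 → FAULT (evict 3), frames=[4,2]
Step 7: ref 4 → HIT, frames=[4,2]
Step 8: ref 2 → HIT, frames=[4,2]
Step 9: ref 4 → HIT, frames=[4,2]
Step 10: ref 4 → HIT, frames=[4,2]
Step 11: ref 2 → HIT, frames=[4,2]
Step 12: ref 4 → HIT, frames=[4,2]
Step 13: ref 2 → HIT, frames=[4,2]
Step 14: ref 2 → HIT, frames=[4,2]
Total faults: 4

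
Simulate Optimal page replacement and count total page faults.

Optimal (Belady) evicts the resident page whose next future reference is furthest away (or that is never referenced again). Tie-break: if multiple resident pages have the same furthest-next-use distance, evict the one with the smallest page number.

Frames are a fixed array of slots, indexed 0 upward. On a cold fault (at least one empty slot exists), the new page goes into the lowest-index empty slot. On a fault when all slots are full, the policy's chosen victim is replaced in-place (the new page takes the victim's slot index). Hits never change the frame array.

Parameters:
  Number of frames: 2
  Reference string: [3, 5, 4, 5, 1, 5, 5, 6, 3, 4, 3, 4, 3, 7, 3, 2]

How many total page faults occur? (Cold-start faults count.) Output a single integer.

Step 0: ref 3 → FAULT, frames=[3,-]
Step 1: ref 5 → FAULT, frames=[3,5]
Step 2: ref 4 → FAULT (evict 3), frames=[4,5]
Step 3: ref 5 → HIT, frames=[4,5]
Step 4: ref 1 → FAULT (evict 4), frames=[1,5]
Step 5: ref 5 → HIT, frames=[1,5]
Step 6: ref 5 → HIT, frames=[1,5]
Step 7: ref 6 → FAULT (evict 1), frames=[6,5]
Step 8: ref 3 → FAULT (evict 5), frames=[6,3]
Step 9: ref 4 → FAULT (evict 6), frames=[4,3]
Step 10: ref 3 → HIT, frames=[4,3]
Step 11: ref 4 → HIT, frames=[4,3]
Step 12: ref 3 → HIT, frames=[4,3]
Step 13: ref 7 → FAULT (evict 4), frames=[7,3]
Step 14: ref 3 → HIT, frames=[7,3]
Step 15: ref 2 → FAULT (evict 3), frames=[7,2]
Total faults: 9

Answer: 9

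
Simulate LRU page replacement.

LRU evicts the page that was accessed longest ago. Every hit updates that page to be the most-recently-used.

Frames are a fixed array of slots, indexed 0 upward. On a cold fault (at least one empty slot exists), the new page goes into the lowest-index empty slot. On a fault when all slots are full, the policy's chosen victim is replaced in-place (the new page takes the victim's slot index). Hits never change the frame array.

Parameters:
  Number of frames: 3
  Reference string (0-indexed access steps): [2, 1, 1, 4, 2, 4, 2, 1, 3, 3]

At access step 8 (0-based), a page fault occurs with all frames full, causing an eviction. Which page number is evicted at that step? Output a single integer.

Answer: 4

Derivation:
Step 0: ref 2 -> FAULT, frames=[2,-,-]
Step 1: ref 1 -> FAULT, frames=[2,1,-]
Step 2: ref 1 -> HIT, frames=[2,1,-]
Step 3: ref 4 -> FAULT, frames=[2,1,4]
Step 4: ref 2 -> HIT, frames=[2,1,4]
Step 5: ref 4 -> HIT, frames=[2,1,4]
Step 6: ref 2 -> HIT, frames=[2,1,4]
Step 7: ref 1 -> HIT, frames=[2,1,4]
Step 8: ref 3 -> FAULT, evict 4, frames=[2,1,3]
At step 8: evicted page 4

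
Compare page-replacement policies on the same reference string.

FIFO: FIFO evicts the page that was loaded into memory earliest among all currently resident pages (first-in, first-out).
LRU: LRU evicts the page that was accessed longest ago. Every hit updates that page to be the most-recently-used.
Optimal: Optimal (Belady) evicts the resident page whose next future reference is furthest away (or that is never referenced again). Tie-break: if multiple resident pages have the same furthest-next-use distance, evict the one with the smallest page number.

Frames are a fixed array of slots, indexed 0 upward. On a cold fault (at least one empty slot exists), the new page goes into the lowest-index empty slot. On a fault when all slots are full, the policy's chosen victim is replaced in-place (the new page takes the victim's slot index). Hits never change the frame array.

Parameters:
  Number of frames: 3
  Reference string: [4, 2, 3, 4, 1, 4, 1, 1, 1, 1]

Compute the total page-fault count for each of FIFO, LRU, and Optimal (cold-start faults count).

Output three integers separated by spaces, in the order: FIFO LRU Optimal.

Answer: 5 4 4

Derivation:
--- FIFO ---
  step 0: ref 4 -> FAULT, frames=[4,-,-] (faults so far: 1)
  step 1: ref 2 -> FAULT, frames=[4,2,-] (faults so far: 2)
  step 2: ref 3 -> FAULT, frames=[4,2,3] (faults so far: 3)
  step 3: ref 4 -> HIT, frames=[4,2,3] (faults so far: 3)
  step 4: ref 1 -> FAULT, evict 4, frames=[1,2,3] (faults so far: 4)
  step 5: ref 4 -> FAULT, evict 2, frames=[1,4,3] (faults so far: 5)
  step 6: ref 1 -> HIT, frames=[1,4,3] (faults so far: 5)
  step 7: ref 1 -> HIT, frames=[1,4,3] (faults so far: 5)
  step 8: ref 1 -> HIT, frames=[1,4,3] (faults so far: 5)
  step 9: ref 1 -> HIT, frames=[1,4,3] (faults so far: 5)
  FIFO total faults: 5
--- LRU ---
  step 0: ref 4 -> FAULT, frames=[4,-,-] (faults so far: 1)
  step 1: ref 2 -> FAULT, frames=[4,2,-] (faults so far: 2)
  step 2: ref 3 -> FAULT, frames=[4,2,3] (faults so far: 3)
  step 3: ref 4 -> HIT, frames=[4,2,3] (faults so far: 3)
  step 4: ref 1 -> FAULT, evict 2, frames=[4,1,3] (faults so far: 4)
  step 5: ref 4 -> HIT, frames=[4,1,3] (faults so far: 4)
  step 6: ref 1 -> HIT, frames=[4,1,3] (faults so far: 4)
  step 7: ref 1 -> HIT, frames=[4,1,3] (faults so far: 4)
  step 8: ref 1 -> HIT, frames=[4,1,3] (faults so far: 4)
  step 9: ref 1 -> HIT, frames=[4,1,3] (faults so far: 4)
  LRU total faults: 4
--- Optimal ---
  step 0: ref 4 -> FAULT, frames=[4,-,-] (faults so far: 1)
  step 1: ref 2 -> FAULT, frames=[4,2,-] (faults so far: 2)
  step 2: ref 3 -> FAULT, frames=[4,2,3] (faults so far: 3)
  step 3: ref 4 -> HIT, frames=[4,2,3] (faults so far: 3)
  step 4: ref 1 -> FAULT, evict 2, frames=[4,1,3] (faults so far: 4)
  step 5: ref 4 -> HIT, frames=[4,1,3] (faults so far: 4)
  step 6: ref 1 -> HIT, frames=[4,1,3] (faults so far: 4)
  step 7: ref 1 -> HIT, frames=[4,1,3] (faults so far: 4)
  step 8: ref 1 -> HIT, frames=[4,1,3] (faults so far: 4)
  step 9: ref 1 -> HIT, frames=[4,1,3] (faults so far: 4)
  Optimal total faults: 4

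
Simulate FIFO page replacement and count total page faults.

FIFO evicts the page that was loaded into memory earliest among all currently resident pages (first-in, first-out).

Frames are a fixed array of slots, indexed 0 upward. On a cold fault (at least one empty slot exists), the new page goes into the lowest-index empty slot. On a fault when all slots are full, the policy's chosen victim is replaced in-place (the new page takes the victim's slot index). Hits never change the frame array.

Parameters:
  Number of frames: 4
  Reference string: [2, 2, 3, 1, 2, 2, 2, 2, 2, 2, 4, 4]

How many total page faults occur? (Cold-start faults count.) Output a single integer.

Step 0: ref 2 → FAULT, frames=[2,-,-,-]
Step 1: ref 2 → HIT, frames=[2,-,-,-]
Step 2: ref 3 → FAULT, frames=[2,3,-,-]
Step 3: ref 1 → FAULT, frames=[2,3,1,-]
Step 4: ref 2 → HIT, frames=[2,3,1,-]
Step 5: ref 2 → HIT, frames=[2,3,1,-]
Step 6: ref 2 → HIT, frames=[2,3,1,-]
Step 7: ref 2 → HIT, frames=[2,3,1,-]
Step 8: ref 2 → HIT, frames=[2,3,1,-]
Step 9: ref 2 → HIT, frames=[2,3,1,-]
Step 10: ref 4 → FAULT, frames=[2,3,1,4]
Step 11: ref 4 → HIT, frames=[2,3,1,4]
Total faults: 4

Answer: 4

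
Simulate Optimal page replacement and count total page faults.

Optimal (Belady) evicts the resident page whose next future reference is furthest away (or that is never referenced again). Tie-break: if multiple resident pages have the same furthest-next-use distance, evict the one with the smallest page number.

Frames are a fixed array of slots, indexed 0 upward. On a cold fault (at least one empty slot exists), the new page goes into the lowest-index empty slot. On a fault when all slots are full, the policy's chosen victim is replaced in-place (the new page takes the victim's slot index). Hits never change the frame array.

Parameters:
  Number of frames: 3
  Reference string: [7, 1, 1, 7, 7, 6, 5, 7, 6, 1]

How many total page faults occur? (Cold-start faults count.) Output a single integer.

Answer: 5

Derivation:
Step 0: ref 7 → FAULT, frames=[7,-,-]
Step 1: ref 1 → FAULT, frames=[7,1,-]
Step 2: ref 1 → HIT, frames=[7,1,-]
Step 3: ref 7 → HIT, frames=[7,1,-]
Step 4: ref 7 → HIT, frames=[7,1,-]
Step 5: ref 6 → FAULT, frames=[7,1,6]
Step 6: ref 5 → FAULT (evict 1), frames=[7,5,6]
Step 7: ref 7 → HIT, frames=[7,5,6]
Step 8: ref 6 → HIT, frames=[7,5,6]
Step 9: ref 1 → FAULT (evict 5), frames=[7,1,6]
Total faults: 5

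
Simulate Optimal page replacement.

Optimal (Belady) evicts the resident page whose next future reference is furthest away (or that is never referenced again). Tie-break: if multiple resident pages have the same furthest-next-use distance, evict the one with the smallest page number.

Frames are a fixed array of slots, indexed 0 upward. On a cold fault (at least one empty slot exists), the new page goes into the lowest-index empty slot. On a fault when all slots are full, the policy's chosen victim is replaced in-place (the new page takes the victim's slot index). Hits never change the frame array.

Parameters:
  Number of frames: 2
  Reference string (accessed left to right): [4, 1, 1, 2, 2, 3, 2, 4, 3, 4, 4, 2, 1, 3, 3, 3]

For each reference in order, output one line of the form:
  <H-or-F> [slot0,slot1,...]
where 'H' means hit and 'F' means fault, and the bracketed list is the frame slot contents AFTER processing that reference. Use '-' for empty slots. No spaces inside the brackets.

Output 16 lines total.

F [4,-]
F [4,1]
H [4,1]
F [4,2]
H [4,2]
F [3,2]
H [3,2]
F [3,4]
H [3,4]
H [3,4]
H [3,4]
F [3,2]
F [3,1]
H [3,1]
H [3,1]
H [3,1]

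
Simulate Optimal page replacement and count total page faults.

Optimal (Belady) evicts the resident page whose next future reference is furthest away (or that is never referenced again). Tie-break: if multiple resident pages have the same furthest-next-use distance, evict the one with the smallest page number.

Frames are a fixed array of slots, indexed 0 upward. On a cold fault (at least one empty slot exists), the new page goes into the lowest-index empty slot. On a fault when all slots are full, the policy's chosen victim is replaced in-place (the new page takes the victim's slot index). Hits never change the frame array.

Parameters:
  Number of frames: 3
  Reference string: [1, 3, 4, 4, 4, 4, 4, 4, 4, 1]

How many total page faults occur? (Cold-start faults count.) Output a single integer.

Step 0: ref 1 → FAULT, frames=[1,-,-]
Step 1: ref 3 → FAULT, frames=[1,3,-]
Step 2: ref 4 → FAULT, frames=[1,3,4]
Step 3: ref 4 → HIT, frames=[1,3,4]
Step 4: ref 4 → HIT, frames=[1,3,4]
Step 5: ref 4 → HIT, frames=[1,3,4]
Step 6: ref 4 → HIT, frames=[1,3,4]
Step 7: ref 4 → HIT, frames=[1,3,4]
Step 8: ref 4 → HIT, frames=[1,3,4]
Step 9: ref 1 → HIT, frames=[1,3,4]
Total faults: 3

Answer: 3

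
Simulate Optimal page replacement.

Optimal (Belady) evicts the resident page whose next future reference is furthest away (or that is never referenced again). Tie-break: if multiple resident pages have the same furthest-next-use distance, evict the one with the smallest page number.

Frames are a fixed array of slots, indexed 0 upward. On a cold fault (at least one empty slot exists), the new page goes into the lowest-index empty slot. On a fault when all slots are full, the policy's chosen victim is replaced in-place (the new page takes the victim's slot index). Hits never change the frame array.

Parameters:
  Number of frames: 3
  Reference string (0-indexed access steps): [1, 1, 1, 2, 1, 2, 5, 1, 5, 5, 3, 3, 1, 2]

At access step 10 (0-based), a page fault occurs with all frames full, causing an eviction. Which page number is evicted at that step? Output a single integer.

Step 0: ref 1 -> FAULT, frames=[1,-,-]
Step 1: ref 1 -> HIT, frames=[1,-,-]
Step 2: ref 1 -> HIT, frames=[1,-,-]
Step 3: ref 2 -> FAULT, frames=[1,2,-]
Step 4: ref 1 -> HIT, frames=[1,2,-]
Step 5: ref 2 -> HIT, frames=[1,2,-]
Step 6: ref 5 -> FAULT, frames=[1,2,5]
Step 7: ref 1 -> HIT, frames=[1,2,5]
Step 8: ref 5 -> HIT, frames=[1,2,5]
Step 9: ref 5 -> HIT, frames=[1,2,5]
Step 10: ref 3 -> FAULT, evict 5, frames=[1,2,3]
At step 10: evicted page 5

Answer: 5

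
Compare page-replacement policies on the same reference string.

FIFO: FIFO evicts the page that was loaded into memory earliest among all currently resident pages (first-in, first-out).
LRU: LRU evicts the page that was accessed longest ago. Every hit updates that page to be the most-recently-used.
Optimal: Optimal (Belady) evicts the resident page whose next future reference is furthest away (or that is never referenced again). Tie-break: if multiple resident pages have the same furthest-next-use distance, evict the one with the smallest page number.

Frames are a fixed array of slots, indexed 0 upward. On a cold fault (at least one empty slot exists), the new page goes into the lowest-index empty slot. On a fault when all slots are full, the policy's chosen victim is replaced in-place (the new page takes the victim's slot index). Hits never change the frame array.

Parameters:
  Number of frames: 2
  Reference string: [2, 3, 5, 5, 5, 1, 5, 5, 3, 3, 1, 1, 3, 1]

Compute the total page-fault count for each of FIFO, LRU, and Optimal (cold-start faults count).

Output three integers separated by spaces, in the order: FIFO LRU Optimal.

Answer: 5 6 5

Derivation:
--- FIFO ---
  step 0: ref 2 -> FAULT, frames=[2,-] (faults so far: 1)
  step 1: ref 3 -> FAULT, frames=[2,3] (faults so far: 2)
  step 2: ref 5 -> FAULT, evict 2, frames=[5,3] (faults so far: 3)
  step 3: ref 5 -> HIT, frames=[5,3] (faults so far: 3)
  step 4: ref 5 -> HIT, frames=[5,3] (faults so far: 3)
  step 5: ref 1 -> FAULT, evict 3, frames=[5,1] (faults so far: 4)
  step 6: ref 5 -> HIT, frames=[5,1] (faults so far: 4)
  step 7: ref 5 -> HIT, frames=[5,1] (faults so far: 4)
  step 8: ref 3 -> FAULT, evict 5, frames=[3,1] (faults so far: 5)
  step 9: ref 3 -> HIT, frames=[3,1] (faults so far: 5)
  step 10: ref 1 -> HIT, frames=[3,1] (faults so far: 5)
  step 11: ref 1 -> HIT, frames=[3,1] (faults so far: 5)
  step 12: ref 3 -> HIT, frames=[3,1] (faults so far: 5)
  step 13: ref 1 -> HIT, frames=[3,1] (faults so far: 5)
  FIFO total faults: 5
--- LRU ---
  step 0: ref 2 -> FAULT, frames=[2,-] (faults so far: 1)
  step 1: ref 3 -> FAULT, frames=[2,3] (faults so far: 2)
  step 2: ref 5 -> FAULT, evict 2, frames=[5,3] (faults so far: 3)
  step 3: ref 5 -> HIT, frames=[5,3] (faults so far: 3)
  step 4: ref 5 -> HIT, frames=[5,3] (faults so far: 3)
  step 5: ref 1 -> FAULT, evict 3, frames=[5,1] (faults so far: 4)
  step 6: ref 5 -> HIT, frames=[5,1] (faults so far: 4)
  step 7: ref 5 -> HIT, frames=[5,1] (faults so far: 4)
  step 8: ref 3 -> FAULT, evict 1, frames=[5,3] (faults so far: 5)
  step 9: ref 3 -> HIT, frames=[5,3] (faults so far: 5)
  step 10: ref 1 -> FAULT, evict 5, frames=[1,3] (faults so far: 6)
  step 11: ref 1 -> HIT, frames=[1,3] (faults so far: 6)
  step 12: ref 3 -> HIT, frames=[1,3] (faults so far: 6)
  step 13: ref 1 -> HIT, frames=[1,3] (faults so far: 6)
  LRU total faults: 6
--- Optimal ---
  step 0: ref 2 -> FAULT, frames=[2,-] (faults so far: 1)
  step 1: ref 3 -> FAULT, frames=[2,3] (faults so far: 2)
  step 2: ref 5 -> FAULT, evict 2, frames=[5,3] (faults so far: 3)
  step 3: ref 5 -> HIT, frames=[5,3] (faults so far: 3)
  step 4: ref 5 -> HIT, frames=[5,3] (faults so far: 3)
  step 5: ref 1 -> FAULT, evict 3, frames=[5,1] (faults so far: 4)
  step 6: ref 5 -> HIT, frames=[5,1] (faults so far: 4)
  step 7: ref 5 -> HIT, frames=[5,1] (faults so far: 4)
  step 8: ref 3 -> FAULT, evict 5, frames=[3,1] (faults so far: 5)
  step 9: ref 3 -> HIT, frames=[3,1] (faults so far: 5)
  step 10: ref 1 -> HIT, frames=[3,1] (faults so far: 5)
  step 11: ref 1 -> HIT, frames=[3,1] (faults so far: 5)
  step 12: ref 3 -> HIT, frames=[3,1] (faults so far: 5)
  step 13: ref 1 -> HIT, frames=[3,1] (faults so far: 5)
  Optimal total faults: 5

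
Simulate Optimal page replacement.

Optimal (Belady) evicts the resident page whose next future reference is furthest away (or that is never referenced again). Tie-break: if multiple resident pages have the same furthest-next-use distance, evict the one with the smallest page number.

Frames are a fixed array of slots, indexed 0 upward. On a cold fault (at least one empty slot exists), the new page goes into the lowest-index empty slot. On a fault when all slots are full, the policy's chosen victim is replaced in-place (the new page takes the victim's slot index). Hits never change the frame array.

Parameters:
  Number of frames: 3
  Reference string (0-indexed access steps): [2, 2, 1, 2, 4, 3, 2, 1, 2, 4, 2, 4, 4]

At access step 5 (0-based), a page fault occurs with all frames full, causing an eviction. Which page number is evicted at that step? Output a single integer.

Answer: 4

Derivation:
Step 0: ref 2 -> FAULT, frames=[2,-,-]
Step 1: ref 2 -> HIT, frames=[2,-,-]
Step 2: ref 1 -> FAULT, frames=[2,1,-]
Step 3: ref 2 -> HIT, frames=[2,1,-]
Step 4: ref 4 -> FAULT, frames=[2,1,4]
Step 5: ref 3 -> FAULT, evict 4, frames=[2,1,3]
At step 5: evicted page 4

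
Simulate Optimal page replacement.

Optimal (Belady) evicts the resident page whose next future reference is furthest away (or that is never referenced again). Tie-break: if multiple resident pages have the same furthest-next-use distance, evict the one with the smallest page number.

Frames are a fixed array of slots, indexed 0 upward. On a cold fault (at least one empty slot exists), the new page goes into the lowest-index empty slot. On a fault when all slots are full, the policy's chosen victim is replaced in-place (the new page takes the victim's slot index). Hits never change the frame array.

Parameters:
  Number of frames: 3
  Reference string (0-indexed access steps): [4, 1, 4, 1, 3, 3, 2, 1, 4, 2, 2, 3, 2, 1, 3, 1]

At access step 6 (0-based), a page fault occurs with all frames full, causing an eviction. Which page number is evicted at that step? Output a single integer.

Step 0: ref 4 -> FAULT, frames=[4,-,-]
Step 1: ref 1 -> FAULT, frames=[4,1,-]
Step 2: ref 4 -> HIT, frames=[4,1,-]
Step 3: ref 1 -> HIT, frames=[4,1,-]
Step 4: ref 3 -> FAULT, frames=[4,1,3]
Step 5: ref 3 -> HIT, frames=[4,1,3]
Step 6: ref 2 -> FAULT, evict 3, frames=[4,1,2]
At step 6: evicted page 3

Answer: 3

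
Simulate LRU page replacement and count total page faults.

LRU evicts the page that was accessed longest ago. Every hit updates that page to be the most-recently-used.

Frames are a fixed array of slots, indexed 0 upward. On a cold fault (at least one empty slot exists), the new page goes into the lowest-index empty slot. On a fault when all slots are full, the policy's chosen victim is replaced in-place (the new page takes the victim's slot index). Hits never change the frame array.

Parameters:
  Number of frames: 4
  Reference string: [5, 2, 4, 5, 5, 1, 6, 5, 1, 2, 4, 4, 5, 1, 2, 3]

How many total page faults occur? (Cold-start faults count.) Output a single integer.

Step 0: ref 5 → FAULT, frames=[5,-,-,-]
Step 1: ref 2 → FAULT, frames=[5,2,-,-]
Step 2: ref 4 → FAULT, frames=[5,2,4,-]
Step 3: ref 5 → HIT, frames=[5,2,4,-]
Step 4: ref 5 → HIT, frames=[5,2,4,-]
Step 5: ref 1 → FAULT, frames=[5,2,4,1]
Step 6: ref 6 → FAULT (evict 2), frames=[5,6,4,1]
Step 7: ref 5 → HIT, frames=[5,6,4,1]
Step 8: ref 1 → HIT, frames=[5,6,4,1]
Step 9: ref 2 → FAULT (evict 4), frames=[5,6,2,1]
Step 10: ref 4 → FAULT (evict 6), frames=[5,4,2,1]
Step 11: ref 4 → HIT, frames=[5,4,2,1]
Step 12: ref 5 → HIT, frames=[5,4,2,1]
Step 13: ref 1 → HIT, frames=[5,4,2,1]
Step 14: ref 2 → HIT, frames=[5,4,2,1]
Step 15: ref 3 → FAULT (evict 4), frames=[5,3,2,1]
Total faults: 8

Answer: 8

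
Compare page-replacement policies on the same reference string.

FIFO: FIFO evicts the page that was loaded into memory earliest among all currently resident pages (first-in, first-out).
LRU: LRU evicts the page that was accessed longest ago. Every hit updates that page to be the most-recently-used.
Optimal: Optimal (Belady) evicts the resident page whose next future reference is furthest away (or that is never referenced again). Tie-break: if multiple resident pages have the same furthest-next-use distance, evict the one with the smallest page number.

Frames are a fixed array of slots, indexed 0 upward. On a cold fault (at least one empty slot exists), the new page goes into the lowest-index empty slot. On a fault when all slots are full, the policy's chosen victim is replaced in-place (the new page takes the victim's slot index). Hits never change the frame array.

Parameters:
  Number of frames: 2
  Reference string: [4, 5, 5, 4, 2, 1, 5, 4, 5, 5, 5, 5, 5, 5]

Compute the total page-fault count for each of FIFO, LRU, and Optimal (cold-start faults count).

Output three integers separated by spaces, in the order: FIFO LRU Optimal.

--- FIFO ---
  step 0: ref 4 -> FAULT, frames=[4,-] (faults so far: 1)
  step 1: ref 5 -> FAULT, frames=[4,5] (faults so far: 2)
  step 2: ref 5 -> HIT, frames=[4,5] (faults so far: 2)
  step 3: ref 4 -> HIT, frames=[4,5] (faults so far: 2)
  step 4: ref 2 -> FAULT, evict 4, frames=[2,5] (faults so far: 3)
  step 5: ref 1 -> FAULT, evict 5, frames=[2,1] (faults so far: 4)
  step 6: ref 5 -> FAULT, evict 2, frames=[5,1] (faults so far: 5)
  step 7: ref 4 -> FAULT, evict 1, frames=[5,4] (faults so far: 6)
  step 8: ref 5 -> HIT, frames=[5,4] (faults so far: 6)
  step 9: ref 5 -> HIT, frames=[5,4] (faults so far: 6)
  step 10: ref 5 -> HIT, frames=[5,4] (faults so far: 6)
  step 11: ref 5 -> HIT, frames=[5,4] (faults so far: 6)
  step 12: ref 5 -> HIT, frames=[5,4] (faults so far: 6)
  step 13: ref 5 -> HIT, frames=[5,4] (faults so far: 6)
  FIFO total faults: 6
--- LRU ---
  step 0: ref 4 -> FAULT, frames=[4,-] (faults so far: 1)
  step 1: ref 5 -> FAULT, frames=[4,5] (faults so far: 2)
  step 2: ref 5 -> HIT, frames=[4,5] (faults so far: 2)
  step 3: ref 4 -> HIT, frames=[4,5] (faults so far: 2)
  step 4: ref 2 -> FAULT, evict 5, frames=[4,2] (faults so far: 3)
  step 5: ref 1 -> FAULT, evict 4, frames=[1,2] (faults so far: 4)
  step 6: ref 5 -> FAULT, evict 2, frames=[1,5] (faults so far: 5)
  step 7: ref 4 -> FAULT, evict 1, frames=[4,5] (faults so far: 6)
  step 8: ref 5 -> HIT, frames=[4,5] (faults so far: 6)
  step 9: ref 5 -> HIT, frames=[4,5] (faults so far: 6)
  step 10: ref 5 -> HIT, frames=[4,5] (faults so far: 6)
  step 11: ref 5 -> HIT, frames=[4,5] (faults so far: 6)
  step 12: ref 5 -> HIT, frames=[4,5] (faults so far: 6)
  step 13: ref 5 -> HIT, frames=[4,5] (faults so far: 6)
  LRU total faults: 6
--- Optimal ---
  step 0: ref 4 -> FAULT, frames=[4,-] (faults so far: 1)
  step 1: ref 5 -> FAULT, frames=[4,5] (faults so far: 2)
  step 2: ref 5 -> HIT, frames=[4,5] (faults so far: 2)
  step 3: ref 4 -> HIT, frames=[4,5] (faults so far: 2)
  step 4: ref 2 -> FAULT, evict 4, frames=[2,5] (faults so far: 3)
  step 5: ref 1 -> FAULT, evict 2, frames=[1,5] (faults so far: 4)
  step 6: ref 5 -> HIT, frames=[1,5] (faults so far: 4)
  step 7: ref 4 -> FAULT, evict 1, frames=[4,5] (faults so far: 5)
  step 8: ref 5 -> HIT, frames=[4,5] (faults so far: 5)
  step 9: ref 5 -> HIT, frames=[4,5] (faults so far: 5)
  step 10: ref 5 -> HIT, frames=[4,5] (faults so far: 5)
  step 11: ref 5 -> HIT, frames=[4,5] (faults so far: 5)
  step 12: ref 5 -> HIT, frames=[4,5] (faults so far: 5)
  step 13: ref 5 -> HIT, frames=[4,5] (faults so far: 5)
  Optimal total faults: 5

Answer: 6 6 5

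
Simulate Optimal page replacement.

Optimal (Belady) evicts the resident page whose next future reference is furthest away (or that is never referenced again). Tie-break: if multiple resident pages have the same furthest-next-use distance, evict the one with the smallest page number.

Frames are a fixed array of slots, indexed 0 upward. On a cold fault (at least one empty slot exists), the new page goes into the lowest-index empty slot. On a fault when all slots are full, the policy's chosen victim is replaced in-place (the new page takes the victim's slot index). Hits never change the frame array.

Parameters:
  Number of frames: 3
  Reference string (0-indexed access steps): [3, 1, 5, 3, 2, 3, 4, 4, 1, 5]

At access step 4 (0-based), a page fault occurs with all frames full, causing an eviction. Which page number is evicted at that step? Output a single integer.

Answer: 5

Derivation:
Step 0: ref 3 -> FAULT, frames=[3,-,-]
Step 1: ref 1 -> FAULT, frames=[3,1,-]
Step 2: ref 5 -> FAULT, frames=[3,1,5]
Step 3: ref 3 -> HIT, frames=[3,1,5]
Step 4: ref 2 -> FAULT, evict 5, frames=[3,1,2]
At step 4: evicted page 5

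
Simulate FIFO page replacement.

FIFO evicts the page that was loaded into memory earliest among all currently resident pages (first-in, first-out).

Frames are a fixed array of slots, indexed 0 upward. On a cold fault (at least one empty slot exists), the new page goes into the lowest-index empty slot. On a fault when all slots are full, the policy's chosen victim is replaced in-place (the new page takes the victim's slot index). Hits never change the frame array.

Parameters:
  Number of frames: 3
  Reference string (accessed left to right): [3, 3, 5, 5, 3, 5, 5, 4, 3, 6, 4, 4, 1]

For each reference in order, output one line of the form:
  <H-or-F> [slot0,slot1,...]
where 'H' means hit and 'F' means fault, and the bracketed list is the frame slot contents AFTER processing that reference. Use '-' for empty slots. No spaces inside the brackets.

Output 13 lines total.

F [3,-,-]
H [3,-,-]
F [3,5,-]
H [3,5,-]
H [3,5,-]
H [3,5,-]
H [3,5,-]
F [3,5,4]
H [3,5,4]
F [6,5,4]
H [6,5,4]
H [6,5,4]
F [6,1,4]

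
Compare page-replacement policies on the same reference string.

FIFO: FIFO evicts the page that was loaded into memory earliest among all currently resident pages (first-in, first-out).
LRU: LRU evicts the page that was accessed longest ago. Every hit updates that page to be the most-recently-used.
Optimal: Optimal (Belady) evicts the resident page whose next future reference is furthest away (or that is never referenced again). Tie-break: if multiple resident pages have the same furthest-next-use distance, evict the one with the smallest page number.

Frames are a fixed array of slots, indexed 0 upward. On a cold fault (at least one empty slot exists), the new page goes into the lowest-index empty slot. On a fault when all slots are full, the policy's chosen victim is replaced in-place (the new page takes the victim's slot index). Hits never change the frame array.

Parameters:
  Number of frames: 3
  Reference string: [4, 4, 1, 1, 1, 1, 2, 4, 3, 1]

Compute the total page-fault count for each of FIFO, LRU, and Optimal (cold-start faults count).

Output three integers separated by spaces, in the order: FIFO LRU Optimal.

--- FIFO ---
  step 0: ref 4 -> FAULT, frames=[4,-,-] (faults so far: 1)
  step 1: ref 4 -> HIT, frames=[4,-,-] (faults so far: 1)
  step 2: ref 1 -> FAULT, frames=[4,1,-] (faults so far: 2)
  step 3: ref 1 -> HIT, frames=[4,1,-] (faults so far: 2)
  step 4: ref 1 -> HIT, frames=[4,1,-] (faults so far: 2)
  step 5: ref 1 -> HIT, frames=[4,1,-] (faults so far: 2)
  step 6: ref 2 -> FAULT, frames=[4,1,2] (faults so far: 3)
  step 7: ref 4 -> HIT, frames=[4,1,2] (faults so far: 3)
  step 8: ref 3 -> FAULT, evict 4, frames=[3,1,2] (faults so far: 4)
  step 9: ref 1 -> HIT, frames=[3,1,2] (faults so far: 4)
  FIFO total faults: 4
--- LRU ---
  step 0: ref 4 -> FAULT, frames=[4,-,-] (faults so far: 1)
  step 1: ref 4 -> HIT, frames=[4,-,-] (faults so far: 1)
  step 2: ref 1 -> FAULT, frames=[4,1,-] (faults so far: 2)
  step 3: ref 1 -> HIT, frames=[4,1,-] (faults so far: 2)
  step 4: ref 1 -> HIT, frames=[4,1,-] (faults so far: 2)
  step 5: ref 1 -> HIT, frames=[4,1,-] (faults so far: 2)
  step 6: ref 2 -> FAULT, frames=[4,1,2] (faults so far: 3)
  step 7: ref 4 -> HIT, frames=[4,1,2] (faults so far: 3)
  step 8: ref 3 -> FAULT, evict 1, frames=[4,3,2] (faults so far: 4)
  step 9: ref 1 -> FAULT, evict 2, frames=[4,3,1] (faults so far: 5)
  LRU total faults: 5
--- Optimal ---
  step 0: ref 4 -> FAULT, frames=[4,-,-] (faults so far: 1)
  step 1: ref 4 -> HIT, frames=[4,-,-] (faults so far: 1)
  step 2: ref 1 -> FAULT, frames=[4,1,-] (faults so far: 2)
  step 3: ref 1 -> HIT, frames=[4,1,-] (faults so far: 2)
  step 4: ref 1 -> HIT, frames=[4,1,-] (faults so far: 2)
  step 5: ref 1 -> HIT, frames=[4,1,-] (faults so far: 2)
  step 6: ref 2 -> FAULT, frames=[4,1,2] (faults so far: 3)
  step 7: ref 4 -> HIT, frames=[4,1,2] (faults so far: 3)
  step 8: ref 3 -> FAULT, evict 2, frames=[4,1,3] (faults so far: 4)
  step 9: ref 1 -> HIT, frames=[4,1,3] (faults so far: 4)
  Optimal total faults: 4

Answer: 4 5 4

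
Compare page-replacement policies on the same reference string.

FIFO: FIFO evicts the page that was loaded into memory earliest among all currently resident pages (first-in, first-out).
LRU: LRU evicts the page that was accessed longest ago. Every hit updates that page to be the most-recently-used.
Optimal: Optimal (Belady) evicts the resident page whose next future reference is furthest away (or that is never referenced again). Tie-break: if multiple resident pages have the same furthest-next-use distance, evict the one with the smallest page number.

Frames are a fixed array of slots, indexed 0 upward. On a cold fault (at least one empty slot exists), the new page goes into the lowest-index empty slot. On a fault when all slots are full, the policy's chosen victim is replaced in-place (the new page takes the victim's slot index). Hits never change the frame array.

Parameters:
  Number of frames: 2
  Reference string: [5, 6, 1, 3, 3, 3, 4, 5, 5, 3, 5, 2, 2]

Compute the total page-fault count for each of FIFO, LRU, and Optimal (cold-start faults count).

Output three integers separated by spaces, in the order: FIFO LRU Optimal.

--- FIFO ---
  step 0: ref 5 -> FAULT, frames=[5,-] (faults so far: 1)
  step 1: ref 6 -> FAULT, frames=[5,6] (faults so far: 2)
  step 2: ref 1 -> FAULT, evict 5, frames=[1,6] (faults so far: 3)
  step 3: ref 3 -> FAULT, evict 6, frames=[1,3] (faults so far: 4)
  step 4: ref 3 -> HIT, frames=[1,3] (faults so far: 4)
  step 5: ref 3 -> HIT, frames=[1,3] (faults so far: 4)
  step 6: ref 4 -> FAULT, evict 1, frames=[4,3] (faults so far: 5)
  step 7: ref 5 -> FAULT, evict 3, frames=[4,5] (faults so far: 6)
  step 8: ref 5 -> HIT, frames=[4,5] (faults so far: 6)
  step 9: ref 3 -> FAULT, evict 4, frames=[3,5] (faults so far: 7)
  step 10: ref 5 -> HIT, frames=[3,5] (faults so far: 7)
  step 11: ref 2 -> FAULT, evict 5, frames=[3,2] (faults so far: 8)
  step 12: ref 2 -> HIT, frames=[3,2] (faults so far: 8)
  FIFO total faults: 8
--- LRU ---
  step 0: ref 5 -> FAULT, frames=[5,-] (faults so far: 1)
  step 1: ref 6 -> FAULT, frames=[5,6] (faults so far: 2)
  step 2: ref 1 -> FAULT, evict 5, frames=[1,6] (faults so far: 3)
  step 3: ref 3 -> FAULT, evict 6, frames=[1,3] (faults so far: 4)
  step 4: ref 3 -> HIT, frames=[1,3] (faults so far: 4)
  step 5: ref 3 -> HIT, frames=[1,3] (faults so far: 4)
  step 6: ref 4 -> FAULT, evict 1, frames=[4,3] (faults so far: 5)
  step 7: ref 5 -> FAULT, evict 3, frames=[4,5] (faults so far: 6)
  step 8: ref 5 -> HIT, frames=[4,5] (faults so far: 6)
  step 9: ref 3 -> FAULT, evict 4, frames=[3,5] (faults so far: 7)
  step 10: ref 5 -> HIT, frames=[3,5] (faults so far: 7)
  step 11: ref 2 -> FAULT, evict 3, frames=[2,5] (faults so far: 8)
  step 12: ref 2 -> HIT, frames=[2,5] (faults so far: 8)
  LRU total faults: 8
--- Optimal ---
  step 0: ref 5 -> FAULT, frames=[5,-] (faults so far: 1)
  step 1: ref 6 -> FAULT, frames=[5,6] (faults so far: 2)
  step 2: ref 1 -> FAULT, evict 6, frames=[5,1] (faults so far: 3)
  step 3: ref 3 -> FAULT, evict 1, frames=[5,3] (faults so far: 4)
  step 4: ref 3 -> HIT, frames=[5,3] (faults so far: 4)
  step 5: ref 3 -> HIT, frames=[5,3] (faults so far: 4)
  step 6: ref 4 -> FAULT, evict 3, frames=[5,4] (faults so far: 5)
  step 7: ref 5 -> HIT, frames=[5,4] (faults so far: 5)
  step 8: ref 5 -> HIT, frames=[5,4] (faults so far: 5)
  step 9: ref 3 -> FAULT, evict 4, frames=[5,3] (faults so far: 6)
  step 10: ref 5 -> HIT, frames=[5,3] (faults so far: 6)
  step 11: ref 2 -> FAULT, evict 3, frames=[5,2] (faults so far: 7)
  step 12: ref 2 -> HIT, frames=[5,2] (faults so far: 7)
  Optimal total faults: 7

Answer: 8 8 7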